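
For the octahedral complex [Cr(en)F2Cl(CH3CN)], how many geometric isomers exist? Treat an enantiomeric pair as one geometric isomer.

4

Each en is bidentate and must span two cis positions.
Working through the distinct placements yields 4 geometric isomers: F cis (3 arrangements, 2 chiral); F trans.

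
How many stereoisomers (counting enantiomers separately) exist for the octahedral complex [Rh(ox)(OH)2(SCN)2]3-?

4

In an octahedral complex each vertex has one trans partner and four cis neighbours.
Each ox is bidentate and must span two cis positions.
Working through the distinct placements yields 3 geometric isomers: OH trans, SCN cis; OH cis, SCN cis (chiral); OH cis, SCN trans.
One of these lacks any improper symmetry element and so occurs as an enantiomeric pair, giving 3 + 1 = 4 stereoisomers in total.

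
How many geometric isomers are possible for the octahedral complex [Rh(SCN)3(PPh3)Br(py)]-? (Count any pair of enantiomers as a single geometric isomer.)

In an octahedral complex each vertex has one trans partner and four cis neighbours.
The distinct arrangements are (4 in all): SCN mer (3 arrangements); SCN fac (chiral).

4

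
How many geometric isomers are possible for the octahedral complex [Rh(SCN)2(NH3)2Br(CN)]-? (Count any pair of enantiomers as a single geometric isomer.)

The six octahedral sites form three mutually perpendicular trans pairs.
Working through the distinct placements yields 6 geometric isomers: SCN trans, NH3 trans; SCN cis, NH3 cis (3 arrangements, 2 chiral); SCN trans, NH3 cis; SCN cis, NH3 trans.

6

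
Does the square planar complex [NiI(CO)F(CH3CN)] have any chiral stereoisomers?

no

In a square planar complex each vertex has one trans partner and two cis neighbours.
The distinct arrangements are (3 in all): (CH3CN/F trans, CO/I trans); (CH3CN/I trans, CO/F trans); (CH3CN/CO trans, F/I trans).
Each arrangement has an internal mirror plane or centre of symmetry, so none is chiral.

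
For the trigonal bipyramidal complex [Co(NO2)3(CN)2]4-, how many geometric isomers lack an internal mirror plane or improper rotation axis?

0

In a trigonal bipyramid the two axial positions differ from the three equatorial ones.
There are 3 geometric isomers: CN both axial; CN one axial, one equatorial; CN both equatorial.
Each arrangement has an internal mirror plane or centre of symmetry, so none is chiral.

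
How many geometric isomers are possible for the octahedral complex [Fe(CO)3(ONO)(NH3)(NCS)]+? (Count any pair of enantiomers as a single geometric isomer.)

Systematic placement gives 4 geometric isomers: CO mer (3 arrangements); CO fac (chiral).

4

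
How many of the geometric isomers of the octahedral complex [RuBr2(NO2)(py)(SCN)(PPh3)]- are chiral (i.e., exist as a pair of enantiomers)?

6

Exhaustive case analysis gives 9 geometric isomers.
Of these, 6 lack any improper symmetry element and so occur as enantiomeric pairs, giving 9 + 6 = 15 stereoisomers in total.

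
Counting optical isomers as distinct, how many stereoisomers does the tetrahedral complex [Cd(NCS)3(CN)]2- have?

1

Only one geometric arrangement is possible.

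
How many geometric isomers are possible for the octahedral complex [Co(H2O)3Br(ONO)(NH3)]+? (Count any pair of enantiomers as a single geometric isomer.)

4

Systematic placement gives 4 geometric isomers: H2O mer (3 arrangements); H2O fac (chiral).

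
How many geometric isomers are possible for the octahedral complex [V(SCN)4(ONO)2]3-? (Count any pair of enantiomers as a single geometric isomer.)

2

The six octahedral sites form three mutually perpendicular trans pairs.
The distinct arrangements are (2 in all): ONO trans; ONO cis.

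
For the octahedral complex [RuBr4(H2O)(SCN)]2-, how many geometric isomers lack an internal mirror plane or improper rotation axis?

0

The six octahedral sites form three mutually perpendicular trans pairs.
There are 2 geometric isomers: H2O and SCN mutually trans; H2O and SCN mutually cis.
Each arrangement has an internal mirror plane or centre of symmetry, so none is chiral.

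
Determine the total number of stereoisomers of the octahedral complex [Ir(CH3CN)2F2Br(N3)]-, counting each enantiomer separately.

The six octahedral sites form three mutually perpendicular trans pairs.
There are 6 geometric isomers: CH3CN cis, F cis (3 arrangements, 2 chiral); CH3CN cis, F trans; CH3CN trans, F cis; CH3CN trans, F trans.
Of these, 2 lack any improper symmetry element and so occur as enantiomeric pairs, giving 6 + 2 = 8 stereoisomers in total.

8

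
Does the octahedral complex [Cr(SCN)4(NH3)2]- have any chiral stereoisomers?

Working through the distinct placements yields 2 geometric isomers: NH3 trans; NH3 cis.
Each arrangement has an internal mirror plane or centre of symmetry, so none is chiral.

no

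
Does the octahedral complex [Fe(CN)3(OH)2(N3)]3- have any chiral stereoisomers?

no

The six octahedral sites form three mutually perpendicular trans pairs.
Systematic placement gives 3 geometric isomers: CN mer, OH trans; CN mer, OH cis; CN fac, OH cis.
Each arrangement has an internal mirror plane or centre of symmetry, so none is chiral.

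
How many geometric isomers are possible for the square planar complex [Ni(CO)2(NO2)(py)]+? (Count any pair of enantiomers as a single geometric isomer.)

2

In a square planar complex each vertex has one trans partner and two cis neighbours.
There are 2 geometric isomers: CO cis; CO trans.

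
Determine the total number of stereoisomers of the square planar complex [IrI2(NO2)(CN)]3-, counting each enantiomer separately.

A square has two trans pairs of vertices; adjacent vertices are cis.
There are 2 geometric isomers: I cis; I trans.
Each arrangement has an internal mirror plane or centre of symmetry, so none is chiral.

2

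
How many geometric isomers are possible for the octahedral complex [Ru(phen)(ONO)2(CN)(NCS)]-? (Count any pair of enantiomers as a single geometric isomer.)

The six octahedral sites form three mutually perpendicular trans pairs.
Each phen is bidentate and must span two cis positions.
The distinct arrangements are (4 in all): ONO cis (3 arrangements, 2 chiral); ONO trans.

4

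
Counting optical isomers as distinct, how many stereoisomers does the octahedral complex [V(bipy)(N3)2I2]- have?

An octahedron has six vertices in three trans pairs; every non-trans pair is cis.
Each bipy is bidentate and must span two cis positions.
The distinct arrangements are (3 in all): N3 cis, I trans; N3 cis, I cis (chiral); N3 trans, I cis.
One of these lacks any improper symmetry element and so occurs as an enantiomeric pair, giving 3 + 1 = 4 stereoisomers in total.

4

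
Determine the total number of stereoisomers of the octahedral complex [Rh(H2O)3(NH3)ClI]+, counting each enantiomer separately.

The distinct arrangements are (4 in all): H2O mer (3 arrangements); H2O fac (chiral).
One of these lacks any improper symmetry element and so occurs as an enantiomeric pair, giving 4 + 1 = 5 stereoisomers in total.

5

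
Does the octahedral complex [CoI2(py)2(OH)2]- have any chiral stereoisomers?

The six octahedral sites form three mutually perpendicular trans pairs.
Working through the distinct placements yields 5 geometric isomers: I trans, py trans, OH trans; I trans, py cis, OH cis; I cis, py trans, OH cis; I cis, py cis, OH cis (chiral); I cis, py cis, OH trans.
One of these lacks any improper symmetry element and so occurs as an enantiomeric pair, giving 5 + 1 = 6 stereoisomers in total.

yes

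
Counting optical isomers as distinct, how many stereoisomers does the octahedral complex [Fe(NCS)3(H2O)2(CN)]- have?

3

Systematic placement gives 3 geometric isomers: NCS mer, H2O cis; NCS mer, H2O trans; NCS fac, H2O cis.
Each arrangement has an internal mirror plane or centre of symmetry, so none is chiral.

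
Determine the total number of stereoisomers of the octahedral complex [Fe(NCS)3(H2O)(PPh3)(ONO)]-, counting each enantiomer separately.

Systematic placement gives 4 geometric isomers: NCS mer (3 arrangements); NCS fac (chiral).
One of these lacks any improper symmetry element and so occurs as an enantiomeric pair, giving 4 + 1 = 5 stereoisomers in total.

5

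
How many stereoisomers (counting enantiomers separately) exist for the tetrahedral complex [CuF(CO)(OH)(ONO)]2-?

2

Only one geometric arrangement is possible; it has no improper symmetry element, so it exists as a pair of enantiomers (2 stereoisomers).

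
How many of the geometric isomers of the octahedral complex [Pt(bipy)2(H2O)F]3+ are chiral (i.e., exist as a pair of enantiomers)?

1

The six octahedral sites form three mutually perpendicular trans pairs.
Each bipy is bidentate and must span two cis positions.
There are 2 geometric isomers: H2O and F mutually trans; H2O and F mutually cis (chiral).
One of these lacks any improper symmetry element and so occurs as an enantiomeric pair, giving 2 + 1 = 3 stereoisomers in total.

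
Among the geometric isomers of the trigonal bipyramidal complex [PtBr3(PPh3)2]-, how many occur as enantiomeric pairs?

0

In a trigonal bipyramid the two axial positions differ from the three equatorial ones.
There are 3 geometric isomers: PPh3 both equatorial; PPh3 one axial, one equatorial; PPh3 both axial.
Each arrangement has an internal mirror plane or centre of symmetry, so none is chiral.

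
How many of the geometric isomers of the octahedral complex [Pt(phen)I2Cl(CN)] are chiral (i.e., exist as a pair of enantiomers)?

2

In an octahedral complex each vertex has one trans partner and four cis neighbours.
Each phen is bidentate and must span two cis positions.
Working through the distinct placements yields 4 geometric isomers: I cis (3 arrangements, 2 chiral); I trans.
Of these, 2 lack any improper symmetry element and so occur as enantiomeric pairs, giving 4 + 2 = 6 stereoisomers in total.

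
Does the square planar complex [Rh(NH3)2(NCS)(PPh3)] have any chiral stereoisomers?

In a square planar complex each vertex has one trans partner and two cis neighbours.
Systematic placement gives 2 geometric isomers: NH3 cis; NH3 trans.
Each arrangement has an internal mirror plane or centre of symmetry, so none is chiral.

no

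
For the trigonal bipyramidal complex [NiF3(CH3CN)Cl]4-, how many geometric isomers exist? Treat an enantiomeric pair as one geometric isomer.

4

In a trigonal bipyramid the two axial positions differ from the three equatorial ones.
There are 4 geometric isomers: CH3CN axial, Cl axial; CH3CN axial, Cl equatorial; CH3CN equatorial, Cl axial; CH3CN equatorial, Cl equatorial.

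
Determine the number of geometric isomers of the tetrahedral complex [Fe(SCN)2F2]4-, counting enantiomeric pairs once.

In a tetrahedral complex all four positions are equivalent and every pair of ligands is adjacent — there is no cis/trans distinction.
Only one geometric arrangement is possible.

1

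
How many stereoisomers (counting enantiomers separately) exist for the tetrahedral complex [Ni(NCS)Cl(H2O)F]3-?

2

In a tetrahedral complex all four positions are equivalent and every pair of ligands is adjacent — there is no cis/trans distinction.
Only one geometric arrangement is possible; it has no improper symmetry element, so it exists as a pair of enantiomers (2 stereoisomers).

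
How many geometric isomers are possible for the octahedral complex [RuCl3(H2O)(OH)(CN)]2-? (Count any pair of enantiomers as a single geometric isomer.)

In an octahedral complex each vertex has one trans partner and four cis neighbours.
The distinct arrangements are (4 in all): Cl mer (3 arrangements); Cl fac (chiral).

4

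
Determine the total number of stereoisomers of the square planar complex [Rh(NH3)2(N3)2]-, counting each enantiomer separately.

2

A square has two trans pairs of vertices; adjacent vertices are cis.
Working through the distinct placements yields 2 geometric isomers: NH3 cis; NH3 trans.
Each arrangement has an internal mirror plane or centre of symmetry, so none is chiral.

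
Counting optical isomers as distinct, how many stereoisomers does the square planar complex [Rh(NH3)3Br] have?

1

In a square planar complex each vertex has one trans partner and two cis neighbours.
Only one geometric arrangement is possible.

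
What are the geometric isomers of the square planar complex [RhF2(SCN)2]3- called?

A square has two trans pairs of vertices; adjacent vertices are cis.
There are 2 geometric isomers: F cis; F trans.

cis and trans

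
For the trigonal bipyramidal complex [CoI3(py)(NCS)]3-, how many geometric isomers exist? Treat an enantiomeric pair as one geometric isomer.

In a trigonal bipyramid the two axial positions differ from the three equatorial ones.
Systematic placement gives 4 geometric isomers: py equatorial, NCS equatorial; py equatorial, NCS axial; py axial, NCS equatorial; py axial, NCS axial.

4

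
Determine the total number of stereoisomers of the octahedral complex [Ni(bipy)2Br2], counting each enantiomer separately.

3

Each bipy is bidentate and must span two cis positions.
Working through the distinct placements yields 2 geometric isomers: Br trans; Br cis (chiral).
One of these lacks any improper symmetry element and so occurs as an enantiomeric pair, giving 2 + 1 = 3 stereoisomers in total.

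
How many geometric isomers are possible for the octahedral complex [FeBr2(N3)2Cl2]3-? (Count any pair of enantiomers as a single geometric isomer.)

An octahedron has six vertices in three trans pairs; every non-trans pair is cis.
There are 5 geometric isomers: Br trans, N3 trans, Cl trans; Br trans, N3 cis, Cl cis; Br cis, N3 trans, Cl cis; Br cis, N3 cis, Cl cis (chiral); Br cis, N3 cis, Cl trans.

5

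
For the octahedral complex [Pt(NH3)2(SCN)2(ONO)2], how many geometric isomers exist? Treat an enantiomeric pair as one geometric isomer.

The six octahedral sites form three mutually perpendicular trans pairs.
The distinct arrangements are (5 in all): NH3 trans, SCN trans, ONO trans; NH3 trans, SCN cis, ONO cis; NH3 cis, SCN trans, ONO cis; NH3 cis, SCN cis, ONO cis (chiral); NH3 cis, SCN cis, ONO trans.

5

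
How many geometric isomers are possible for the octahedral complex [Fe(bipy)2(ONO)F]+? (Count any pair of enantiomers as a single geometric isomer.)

The six octahedral sites form three mutually perpendicular trans pairs.
Each bipy is bidentate and must span two cis positions.
Working through the distinct placements yields 2 geometric isomers: ONO and F mutually trans; ONO and F mutually cis (chiral).

2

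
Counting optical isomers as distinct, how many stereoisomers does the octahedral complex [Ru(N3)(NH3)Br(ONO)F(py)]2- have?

30

Placing the ligands in turn and identifying arrangements related by rotation or reflection leaves 15 distinct geometric isomers.
Of these, 15 lack any improper symmetry element and so occur as enantiomeric pairs, giving 15 + 15 = 30 stereoisomers in total.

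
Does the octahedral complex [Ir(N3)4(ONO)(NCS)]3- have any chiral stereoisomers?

In an octahedral complex each vertex has one trans partner and four cis neighbours.
Systematic placement gives 2 geometric isomers: ONO and NCS mutually trans; ONO and NCS mutually cis.
Each arrangement has an internal mirror plane or centre of symmetry, so none is chiral.

no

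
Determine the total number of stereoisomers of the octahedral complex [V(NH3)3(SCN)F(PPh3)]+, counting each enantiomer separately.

5

An octahedron has six vertices in three trans pairs; every non-trans pair is cis.
Working through the distinct placements yields 4 geometric isomers: NH3 mer (3 arrangements); NH3 fac (chiral).
One of these lacks any improper symmetry element and so occurs as an enantiomeric pair, giving 4 + 1 = 5 stereoisomers in total.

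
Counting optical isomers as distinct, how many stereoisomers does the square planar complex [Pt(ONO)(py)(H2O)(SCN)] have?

3

In a square planar complex each vertex has one trans partner and two cis neighbours.
Systematic placement gives 3 geometric isomers: (H2O/SCN trans, ONO/py trans); (H2O/py trans, ONO/SCN trans); (H2O/ONO trans, SCN/py trans).
Each arrangement has an internal mirror plane or centre of symmetry, so none is chiral.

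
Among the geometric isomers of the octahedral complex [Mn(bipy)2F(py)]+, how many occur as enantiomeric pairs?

1

In an octahedral complex each vertex has one trans partner and four cis neighbours.
Each bipy is bidentate and must span two cis positions.
Systematic placement gives 2 geometric isomers: F and py mutually cis (chiral); F and py mutually trans.
One of these lacks any improper symmetry element and so occurs as an enantiomeric pair, giving 2 + 1 = 3 stereoisomers in total.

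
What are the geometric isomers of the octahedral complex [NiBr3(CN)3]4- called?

An octahedron has six vertices in three trans pairs; every non-trans pair is cis.
There are 2 geometric isomers: Br mer; Br fac.

fac and mer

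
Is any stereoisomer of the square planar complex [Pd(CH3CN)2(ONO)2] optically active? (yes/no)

no

A square has two trans pairs of vertices; adjacent vertices are cis.
The distinct arrangements are (2 in all): CH3CN cis; CH3CN trans.
Each arrangement has an internal mirror plane or centre of symmetry, so none is chiral.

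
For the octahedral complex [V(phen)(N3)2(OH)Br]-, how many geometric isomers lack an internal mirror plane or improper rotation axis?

In an octahedral complex each vertex has one trans partner and four cis neighbours.
Each phen is bidentate and must span two cis positions.
Systematic placement gives 4 geometric isomers: N3 cis (3 arrangements, 2 chiral); N3 trans.
Of these, 2 lack any improper symmetry element and so occur as enantiomeric pairs, giving 4 + 2 = 6 stereoisomers in total.

2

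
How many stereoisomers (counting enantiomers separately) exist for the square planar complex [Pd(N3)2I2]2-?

2

A square has two trans pairs of vertices; adjacent vertices are cis.
Working through the distinct placements yields 2 geometric isomers: N3 cis; N3 trans.
Each arrangement has an internal mirror plane or centre of symmetry, so none is chiral.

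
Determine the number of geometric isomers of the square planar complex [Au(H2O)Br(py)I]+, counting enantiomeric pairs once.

A square has two trans pairs of vertices; adjacent vertices are cis.
The distinct arrangements are (3 in all): (Br/I trans, H2O/py trans); (Br/py trans, H2O/I trans); (Br/H2O trans, I/py trans).

3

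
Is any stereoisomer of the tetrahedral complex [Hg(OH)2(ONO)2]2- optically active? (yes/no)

All four vertices of a tetrahedron are equivalent and mutually adjacent, so cis/trans isomerism cannot arise.
Only one geometric arrangement is possible.

no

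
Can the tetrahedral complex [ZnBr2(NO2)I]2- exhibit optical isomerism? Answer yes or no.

In a tetrahedral complex all four positions are equivalent and every pair of ligands is adjacent — there is no cis/trans distinction.
Only one geometric arrangement is possible.

no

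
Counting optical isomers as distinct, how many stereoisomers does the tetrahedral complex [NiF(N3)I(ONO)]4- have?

2

In a tetrahedral complex all four positions are equivalent and every pair of ligands is adjacent — there is no cis/trans distinction.
Only one geometric arrangement is possible; it has no improper symmetry element, so it exists as a pair of enantiomers (2 stereoisomers).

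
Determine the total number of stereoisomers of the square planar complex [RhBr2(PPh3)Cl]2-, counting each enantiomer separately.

In a square planar complex each vertex has one trans partner and two cis neighbours.
The distinct arrangements are (2 in all): Br cis; Br trans.
Each arrangement has an internal mirror plane or centre of symmetry, so none is chiral.

2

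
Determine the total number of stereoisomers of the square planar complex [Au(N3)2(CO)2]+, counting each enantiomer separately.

2

A square has two trans pairs of vertices; adjacent vertices are cis.
Working through the distinct placements yields 2 geometric isomers: N3 cis; N3 trans.
Each arrangement has an internal mirror plane or centre of symmetry, so none is chiral.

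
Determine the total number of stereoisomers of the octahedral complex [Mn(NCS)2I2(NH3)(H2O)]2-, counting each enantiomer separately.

8

Working through the distinct placements yields 6 geometric isomers: NCS cis, I cis (3 arrangements, 2 chiral); NCS trans, I cis; NCS cis, I trans; NCS trans, I trans.
Of these, 2 lack any improper symmetry element and so occur as enantiomeric pairs, giving 6 + 2 = 8 stereoisomers in total.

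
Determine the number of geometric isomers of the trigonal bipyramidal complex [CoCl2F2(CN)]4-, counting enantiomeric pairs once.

5

In a trigonal bipyramid the two axial positions differ from the three equatorial ones.
Placing the ligands in turn and identifying arrangements related by rotation or reflection leaves 5 distinct geometric isomers.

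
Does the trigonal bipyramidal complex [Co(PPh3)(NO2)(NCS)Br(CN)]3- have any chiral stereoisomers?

Placing the ligands in turn and identifying arrangements related by rotation or reflection leaves 10 distinct geometric isomers.
Of these, 10 lack any improper symmetry element and so occur as enantiomeric pairs, giving 10 + 10 = 20 stereoisomers in total.

yes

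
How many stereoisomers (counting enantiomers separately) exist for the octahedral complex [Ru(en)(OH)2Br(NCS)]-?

6

In an octahedral complex each vertex has one trans partner and four cis neighbours.
Each en is bidentate and must span two cis positions.
The distinct arrangements are (4 in all): OH cis (3 arrangements, 2 chiral); OH trans.
Of these, 2 lack any improper symmetry element and so occur as enantiomeric pairs, giving 4 + 2 = 6 stereoisomers in total.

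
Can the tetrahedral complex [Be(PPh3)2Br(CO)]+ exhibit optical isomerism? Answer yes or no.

no

All four vertices of a tetrahedron are equivalent and mutually adjacent, so cis/trans isomerism cannot arise.
Only one geometric arrangement is possible.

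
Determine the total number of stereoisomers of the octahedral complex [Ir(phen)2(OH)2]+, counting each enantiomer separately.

An octahedron has six vertices in three trans pairs; every non-trans pair is cis.
Each phen is bidentate and must span two cis positions.
Systematic placement gives 2 geometric isomers: OH trans; OH cis (chiral).
One of these lacks any improper symmetry element and so occurs as an enantiomeric pair, giving 2 + 1 = 3 stereoisomers in total.

3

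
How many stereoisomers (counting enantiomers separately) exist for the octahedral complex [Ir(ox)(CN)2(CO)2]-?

Each ox is bidentate and must span two cis positions.
Systematic placement gives 3 geometric isomers: CN trans, CO cis; CN cis, CO cis (chiral); CN cis, CO trans.
One of these lacks any improper symmetry element and so occurs as an enantiomeric pair, giving 3 + 1 = 4 stereoisomers in total.

4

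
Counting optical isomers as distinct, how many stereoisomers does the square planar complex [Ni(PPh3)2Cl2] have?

A square has two trans pairs of vertices; adjacent vertices are cis.
Working through the distinct placements yields 2 geometric isomers: PPh3 cis; PPh3 trans.
Each arrangement has an internal mirror plane or centre of symmetry, so none is chiral.

2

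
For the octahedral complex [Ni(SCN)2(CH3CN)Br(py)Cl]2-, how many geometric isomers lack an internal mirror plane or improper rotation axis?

6

Systematic enumeration (placing each ligand type in turn and discarding arrangements equivalent by rotation or reflection) gives 9 geometric isomers.
Of these, 6 lack any improper symmetry element and so occur as enantiomeric pairs, giving 9 + 6 = 15 stereoisomers in total.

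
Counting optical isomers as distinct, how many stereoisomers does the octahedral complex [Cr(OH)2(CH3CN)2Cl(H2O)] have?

The six octahedral sites form three mutually perpendicular trans pairs.
There are 6 geometric isomers: OH trans, CH3CN trans; OH cis, CH3CN trans; OH trans, CH3CN cis; OH cis, CH3CN cis (3 arrangements, 2 chiral).
Of these, 2 lack any improper symmetry element and so occur as enantiomeric pairs, giving 6 + 2 = 8 stereoisomers in total.

8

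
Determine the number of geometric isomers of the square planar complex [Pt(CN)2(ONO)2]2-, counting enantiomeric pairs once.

2

In a square planar complex each vertex has one trans partner and two cis neighbours.
The distinct arrangements are (2 in all): CN cis; CN trans.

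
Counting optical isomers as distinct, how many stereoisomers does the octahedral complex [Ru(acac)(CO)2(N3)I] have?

The six octahedral sites form three mutually perpendicular trans pairs.
Each acac is bidentate and must span two cis positions.
Working through the distinct placements yields 4 geometric isomers: CO trans; CO cis (3 arrangements, 2 chiral).
Of these, 2 lack any improper symmetry element and so occur as enantiomeric pairs, giving 4 + 2 = 6 stereoisomers in total.

6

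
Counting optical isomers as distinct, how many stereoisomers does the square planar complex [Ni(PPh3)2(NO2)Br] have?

2

A square has two trans pairs of vertices; adjacent vertices are cis.
Working through the distinct placements yields 2 geometric isomers: PPh3 cis; PPh3 trans.
Each arrangement has an internal mirror plane or centre of symmetry, so none is chiral.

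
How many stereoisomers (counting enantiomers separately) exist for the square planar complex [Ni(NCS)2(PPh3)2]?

A square has two trans pairs of vertices; adjacent vertices are cis.
Working through the distinct placements yields 2 geometric isomers: NCS cis; NCS trans.
Each arrangement has an internal mirror plane or centre of symmetry, so none is chiral.

2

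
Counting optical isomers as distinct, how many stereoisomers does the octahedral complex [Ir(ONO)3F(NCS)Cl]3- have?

5

An octahedron has six vertices in three trans pairs; every non-trans pair is cis.
Systematic placement gives 4 geometric isomers: ONO mer (3 arrangements); ONO fac (chiral).
One of these lacks any improper symmetry element and so occurs as an enantiomeric pair, giving 4 + 1 = 5 stereoisomers in total.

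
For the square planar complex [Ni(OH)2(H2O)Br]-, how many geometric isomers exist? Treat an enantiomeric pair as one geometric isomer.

In a square planar complex each vertex has one trans partner and two cis neighbours.
There are 2 geometric isomers: OH cis; OH trans.

2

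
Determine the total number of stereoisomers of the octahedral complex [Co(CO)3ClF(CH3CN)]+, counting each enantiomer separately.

In an octahedral complex each vertex has one trans partner and four cis neighbours.
The distinct arrangements are (4 in all): CO mer (3 arrangements); CO fac (chiral).
One of these lacks any improper symmetry element and so occurs as an enantiomeric pair, giving 4 + 1 = 5 stereoisomers in total.

5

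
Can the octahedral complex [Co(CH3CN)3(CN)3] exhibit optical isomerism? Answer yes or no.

no

In an octahedral complex each vertex has one trans partner and four cis neighbours.
There are 2 geometric isomers: CH3CN mer; CH3CN fac.
Each arrangement has an internal mirror plane or centre of symmetry, so none is chiral.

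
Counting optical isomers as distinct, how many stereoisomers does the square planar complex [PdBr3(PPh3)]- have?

In a square planar complex each vertex has one trans partner and two cis neighbours.
Only one geometric arrangement is possible.

1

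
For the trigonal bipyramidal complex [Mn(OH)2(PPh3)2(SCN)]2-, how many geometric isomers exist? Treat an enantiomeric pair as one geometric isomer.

5

A trigonal bipyramid has two axial and three equatorial sites, which are chemically inequivalent.
Placing the ligands in turn and identifying arrangements related by rotation or reflection leaves 5 distinct geometric isomers.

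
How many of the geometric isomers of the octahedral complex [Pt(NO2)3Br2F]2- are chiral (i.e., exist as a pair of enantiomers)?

Working through the distinct placements yields 3 geometric isomers: NO2 mer, Br trans; NO2 mer, Br cis; NO2 fac, Br cis.
Each arrangement has an internal mirror plane or centre of symmetry, so none is chiral.

0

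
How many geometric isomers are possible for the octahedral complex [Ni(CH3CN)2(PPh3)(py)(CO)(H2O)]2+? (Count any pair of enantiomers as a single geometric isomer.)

In an octahedral complex each vertex has one trans partner and four cis neighbours.
Exhaustive case analysis gives 9 geometric isomers.

9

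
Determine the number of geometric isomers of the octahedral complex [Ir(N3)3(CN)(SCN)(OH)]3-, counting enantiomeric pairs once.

4

An octahedron has six vertices in three trans pairs; every non-trans pair is cis.
The distinct arrangements are (4 in all): N3 mer (3 arrangements); N3 fac (chiral).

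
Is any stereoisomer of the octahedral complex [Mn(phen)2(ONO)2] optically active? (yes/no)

Each phen is bidentate and must span two cis positions.
The distinct arrangements are (2 in all): ONO trans; ONO cis (chiral).
One of these lacks any improper symmetry element and so occurs as an enantiomeric pair, giving 2 + 1 = 3 stereoisomers in total.

yes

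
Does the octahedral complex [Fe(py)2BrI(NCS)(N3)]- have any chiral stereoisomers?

yes

An octahedron has six vertices in three trans pairs; every non-trans pair is cis.
Placing the ligands in turn and identifying arrangements related by rotation or reflection leaves 9 distinct geometric isomers.
Of these, 6 lack any improper symmetry element and so occur as enantiomeric pairs, giving 9 + 6 = 15 stereoisomers in total.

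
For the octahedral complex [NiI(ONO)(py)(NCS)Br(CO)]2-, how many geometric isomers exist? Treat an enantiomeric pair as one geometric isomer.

An octahedron has six vertices in three trans pairs; every non-trans pair is cis.
Exhaustive case analysis gives 15 geometric isomers.

15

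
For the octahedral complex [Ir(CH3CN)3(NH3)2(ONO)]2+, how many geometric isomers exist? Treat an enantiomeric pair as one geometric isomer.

3

An octahedron has six vertices in three trans pairs; every non-trans pair is cis.
There are 3 geometric isomers: CH3CN mer, NH3 cis; CH3CN mer, NH3 trans; CH3CN fac, NH3 cis.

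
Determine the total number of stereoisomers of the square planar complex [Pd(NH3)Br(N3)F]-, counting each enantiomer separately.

3

A square has two trans pairs of vertices; adjacent vertices are cis.
There are 3 geometric isomers: (Br/N3 trans, F/NH3 trans); (Br/NH3 trans, F/N3 trans); (Br/F trans, N3/NH3 trans).
Each arrangement has an internal mirror plane or centre of symmetry, so none is chiral.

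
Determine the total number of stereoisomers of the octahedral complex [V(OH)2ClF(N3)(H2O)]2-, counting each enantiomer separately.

An octahedron has six vertices in three trans pairs; every non-trans pair is cis.
Placing the ligands in turn and identifying arrangements related by rotation or reflection leaves 9 distinct geometric isomers.
Of these, 6 lack any improper symmetry element and so occur as enantiomeric pairs, giving 9 + 6 = 15 stereoisomers in total.

15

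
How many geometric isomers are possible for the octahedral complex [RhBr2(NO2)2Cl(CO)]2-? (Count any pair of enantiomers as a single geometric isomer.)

6

The distinct arrangements are (6 in all): Br trans, NO2 trans; Br trans, NO2 cis; Br cis, NO2 trans; Br cis, NO2 cis (3 arrangements, 2 chiral).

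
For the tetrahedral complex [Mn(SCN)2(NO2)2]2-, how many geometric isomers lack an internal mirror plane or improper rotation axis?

In a tetrahedral complex all four positions are equivalent and every pair of ligands is adjacent — there is no cis/trans distinction.
Only one geometric arrangement is possible.

0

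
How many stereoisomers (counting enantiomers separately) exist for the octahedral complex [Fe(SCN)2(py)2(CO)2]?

6

An octahedron has six vertices in three trans pairs; every non-trans pair is cis.
There are 5 geometric isomers: SCN trans, py trans, CO trans; SCN cis, py cis, CO trans; SCN cis, py trans, CO cis; SCN cis, py cis, CO cis (chiral); SCN trans, py cis, CO cis.
One of these lacks any improper symmetry element and so occurs as an enantiomeric pair, giving 5 + 1 = 6 stereoisomers in total.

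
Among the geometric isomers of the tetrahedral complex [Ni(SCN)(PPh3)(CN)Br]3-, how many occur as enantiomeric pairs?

1

In a tetrahedral complex all four positions are equivalent and every pair of ligands is adjacent — there is no cis/trans distinction.
Only one geometric arrangement is possible; it has no improper symmetry element, so it exists as a pair of enantiomers (2 stereoisomers).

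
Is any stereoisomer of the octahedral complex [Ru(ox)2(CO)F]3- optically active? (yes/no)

yes

The six octahedral sites form three mutually perpendicular trans pairs.
Each ox is bidentate and must span two cis positions.
Systematic placement gives 2 geometric isomers: CO and F mutually trans; CO and F mutually cis (chiral).
One of these lacks any improper symmetry element and so occurs as an enantiomeric pair, giving 2 + 1 = 3 stereoisomers in total.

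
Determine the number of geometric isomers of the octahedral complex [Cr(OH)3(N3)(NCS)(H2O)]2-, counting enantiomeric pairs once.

The distinct arrangements are (4 in all): OH mer (3 arrangements); OH fac (chiral).

4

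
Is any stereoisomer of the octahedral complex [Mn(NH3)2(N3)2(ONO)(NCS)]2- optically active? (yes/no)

The distinct arrangements are (6 in all): NH3 cis, N3 trans; NH3 trans, N3 trans; NH3 cis, N3 cis (3 arrangements, 2 chiral); NH3 trans, N3 cis.
Of these, 2 lack any improper symmetry element and so occur as enantiomeric pairs, giving 6 + 2 = 8 stereoisomers in total.

yes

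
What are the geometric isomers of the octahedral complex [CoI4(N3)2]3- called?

cis and trans

In an octahedral complex each vertex has one trans partner and four cis neighbours.
Working through the distinct placements yields 2 geometric isomers: N3 trans; N3 cis.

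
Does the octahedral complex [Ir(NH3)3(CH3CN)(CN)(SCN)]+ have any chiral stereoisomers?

yes

An octahedron has six vertices in three trans pairs; every non-trans pair is cis.
There are 4 geometric isomers: NH3 mer (3 arrangements); NH3 fac (chiral).
One of these lacks any improper symmetry element and so occurs as an enantiomeric pair, giving 4 + 1 = 5 stereoisomers in total.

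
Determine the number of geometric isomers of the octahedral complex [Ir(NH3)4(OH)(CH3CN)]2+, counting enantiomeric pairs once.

In an octahedral complex each vertex has one trans partner and four cis neighbours.
Systematic placement gives 2 geometric isomers: OH and CH3CN mutually cis; OH and CH3CN mutually trans.

2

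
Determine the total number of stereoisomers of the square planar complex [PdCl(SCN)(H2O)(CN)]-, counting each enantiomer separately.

In a square planar complex each vertex has one trans partner and two cis neighbours.
There are 3 geometric isomers: (CN/H2O trans, Cl/SCN trans); (CN/SCN trans, Cl/H2O trans); (CN/Cl trans, H2O/SCN trans).
Each arrangement has an internal mirror plane or centre of symmetry, so none is chiral.

3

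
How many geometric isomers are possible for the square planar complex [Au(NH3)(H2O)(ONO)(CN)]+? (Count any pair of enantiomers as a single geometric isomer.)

The distinct arrangements are (3 in all): (CN/NH3 trans, H2O/ONO trans); (CN/ONO trans, H2O/NH3 trans); (CN/H2O trans, NH3/ONO trans).

3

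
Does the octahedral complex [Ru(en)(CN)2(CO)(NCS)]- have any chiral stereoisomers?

Each en is bidentate and must span two cis positions.
Working through the distinct placements yields 4 geometric isomers: CN trans; CN cis (3 arrangements, 2 chiral).
Of these, 2 lack any improper symmetry element and so occur as enantiomeric pairs, giving 4 + 2 = 6 stereoisomers in total.

yes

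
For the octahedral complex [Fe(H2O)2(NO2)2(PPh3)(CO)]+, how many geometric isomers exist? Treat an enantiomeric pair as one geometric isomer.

6

The six octahedral sites form three mutually perpendicular trans pairs.
Working through the distinct placements yields 6 geometric isomers: H2O cis, NO2 cis (3 arrangements, 2 chiral); H2O cis, NO2 trans; H2O trans, NO2 cis; H2O trans, NO2 trans.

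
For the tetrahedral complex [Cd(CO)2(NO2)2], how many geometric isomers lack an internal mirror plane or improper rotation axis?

All four vertices of a tetrahedron are equivalent and mutually adjacent, so cis/trans isomerism cannot arise.
Only one geometric arrangement is possible.

0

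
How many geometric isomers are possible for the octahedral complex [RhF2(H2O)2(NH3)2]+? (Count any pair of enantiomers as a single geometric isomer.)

5

The six octahedral sites form three mutually perpendicular trans pairs.
There are 5 geometric isomers: F trans, H2O trans, NH3 trans; F trans, H2O cis, NH3 cis; F cis, H2O cis, NH3 trans; F cis, H2O cis, NH3 cis (chiral); F cis, H2O trans, NH3 cis.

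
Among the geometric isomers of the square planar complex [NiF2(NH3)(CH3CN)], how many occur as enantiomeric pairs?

0

A square has two trans pairs of vertices; adjacent vertices are cis.
The distinct arrangements are (2 in all): F cis; F trans.
Each arrangement has an internal mirror plane or centre of symmetry, so none is chiral.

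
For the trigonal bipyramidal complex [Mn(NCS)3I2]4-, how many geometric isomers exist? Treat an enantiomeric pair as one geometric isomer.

3

A trigonal bipyramid has two axial and three equatorial sites, which are chemically inequivalent.
Systematic placement gives 3 geometric isomers: I both axial; I one axial, one equatorial; I both equatorial.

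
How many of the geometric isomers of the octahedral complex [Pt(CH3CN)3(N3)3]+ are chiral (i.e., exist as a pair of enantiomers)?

The six octahedral sites form three mutually perpendicular trans pairs.
Systematic placement gives 2 geometric isomers: CH3CN mer; CH3CN fac.
Each arrangement has an internal mirror plane or centre of symmetry, so none is chiral.

0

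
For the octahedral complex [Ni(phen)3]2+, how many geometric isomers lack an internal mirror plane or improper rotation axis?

1

The six octahedral sites form three mutually perpendicular trans pairs.
Each phen is bidentate and must span two cis positions.
Only one geometric arrangement is possible; it has no improper symmetry element, so it exists as a pair of enantiomers (2 stereoisomers).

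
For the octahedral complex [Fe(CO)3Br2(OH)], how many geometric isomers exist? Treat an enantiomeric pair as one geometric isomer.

3

The six octahedral sites form three mutually perpendicular trans pairs.
Working through the distinct placements yields 3 geometric isomers: CO mer, Br trans; CO fac, Br cis; CO mer, Br cis.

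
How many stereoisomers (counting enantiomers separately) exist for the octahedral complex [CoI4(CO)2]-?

2

An octahedron has six vertices in three trans pairs; every non-trans pair is cis.
Systematic placement gives 2 geometric isomers: CO trans; CO cis.
Each arrangement has an internal mirror plane or centre of symmetry, so none is chiral.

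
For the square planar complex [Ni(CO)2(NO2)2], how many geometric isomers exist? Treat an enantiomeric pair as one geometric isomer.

A square has two trans pairs of vertices; adjacent vertices are cis.
Working through the distinct placements yields 2 geometric isomers: CO cis; CO trans.

2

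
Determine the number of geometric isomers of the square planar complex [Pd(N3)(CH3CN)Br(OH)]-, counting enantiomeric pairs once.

3

In a square planar complex each vertex has one trans partner and two cis neighbours.
The distinct arrangements are (3 in all): (Br/N3 trans, CH3CN/OH trans); (Br/OH trans, CH3CN/N3 trans); (Br/CH3CN trans, N3/OH trans).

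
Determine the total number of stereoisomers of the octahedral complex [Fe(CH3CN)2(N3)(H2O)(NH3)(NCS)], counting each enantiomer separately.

Exhaustive case analysis gives 9 geometric isomers.
Of these, 6 lack any improper symmetry element and so occur as enantiomeric pairs, giving 9 + 6 = 15 stereoisomers in total.

15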